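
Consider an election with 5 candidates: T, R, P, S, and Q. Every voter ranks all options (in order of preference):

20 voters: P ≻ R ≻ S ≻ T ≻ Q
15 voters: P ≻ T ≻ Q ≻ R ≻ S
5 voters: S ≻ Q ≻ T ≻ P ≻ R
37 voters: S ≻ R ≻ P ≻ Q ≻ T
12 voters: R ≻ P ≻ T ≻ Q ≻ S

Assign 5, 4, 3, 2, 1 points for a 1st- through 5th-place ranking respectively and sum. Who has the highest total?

T: 20·2 + 15·4 + 5·3 + 37·1 + 12·3 = 188
R: 20·4 + 15·2 + 5·1 + 37·4 + 12·5 = 323
P: 20·5 + 15·5 + 5·2 + 37·3 + 12·4 = 344
S: 20·3 + 15·1 + 5·5 + 37·5 + 12·1 = 297
Q: 20·1 + 15·3 + 5·4 + 37·2 + 12·2 = 183
P has the highest Borda score (344).

P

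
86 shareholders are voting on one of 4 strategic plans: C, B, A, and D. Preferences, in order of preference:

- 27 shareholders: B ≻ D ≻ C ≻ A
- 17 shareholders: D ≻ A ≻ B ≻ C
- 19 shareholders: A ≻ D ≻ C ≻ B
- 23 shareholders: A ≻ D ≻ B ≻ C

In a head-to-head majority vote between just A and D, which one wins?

Voters preferring A to D: 42; preferring D to A: 44.
D wins the head-to-head.

D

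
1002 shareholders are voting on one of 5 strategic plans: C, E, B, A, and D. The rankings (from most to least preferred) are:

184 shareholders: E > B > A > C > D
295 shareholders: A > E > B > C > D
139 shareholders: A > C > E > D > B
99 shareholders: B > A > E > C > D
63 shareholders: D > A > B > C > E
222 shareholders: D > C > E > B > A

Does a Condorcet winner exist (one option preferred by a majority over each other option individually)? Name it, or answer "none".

none

Checking pairwise contests:
E beats C 578–424.
A beats E 596–406.
E beats B 840–162.
B beats A 505–497.
C beats D 717–285.
Every option loses at least one head-to-head, so there is no Condorcet winner.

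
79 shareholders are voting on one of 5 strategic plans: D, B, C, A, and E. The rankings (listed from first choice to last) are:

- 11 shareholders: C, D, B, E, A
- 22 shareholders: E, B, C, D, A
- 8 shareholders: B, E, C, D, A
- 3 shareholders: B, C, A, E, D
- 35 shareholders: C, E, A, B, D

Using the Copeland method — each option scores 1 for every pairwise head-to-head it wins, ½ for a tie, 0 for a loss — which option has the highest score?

C

D: beats A; loses to B, C, and E → score 1.
B: beats D and A; loses to C and E → score 2.
C: beats D, B, A, and E → score 4.
A: loses to D, B, C, and E → score 0.
E: beats D, B, and A; loses to C → score 3.
C has the best pairwise record.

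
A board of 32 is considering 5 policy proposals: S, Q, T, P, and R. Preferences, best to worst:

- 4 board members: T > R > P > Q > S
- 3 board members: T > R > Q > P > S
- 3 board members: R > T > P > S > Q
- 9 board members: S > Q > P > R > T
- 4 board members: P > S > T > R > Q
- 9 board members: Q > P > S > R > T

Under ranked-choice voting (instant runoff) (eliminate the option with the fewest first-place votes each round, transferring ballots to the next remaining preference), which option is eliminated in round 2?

P

Round 1: S 9, Q 9, T 7, P 4, R 3. Eliminate R.
Round 2: S 9, Q 9, T 10, P 4. Eliminate P.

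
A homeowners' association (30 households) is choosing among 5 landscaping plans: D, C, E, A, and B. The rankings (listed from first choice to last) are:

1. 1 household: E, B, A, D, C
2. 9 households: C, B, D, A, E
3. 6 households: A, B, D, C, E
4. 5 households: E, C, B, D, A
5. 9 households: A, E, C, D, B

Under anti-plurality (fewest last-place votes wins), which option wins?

D

Last-place votes: D 0, C 1, E 15, A 5, B 9.
D is ranked last by the fewest voters, so D wins.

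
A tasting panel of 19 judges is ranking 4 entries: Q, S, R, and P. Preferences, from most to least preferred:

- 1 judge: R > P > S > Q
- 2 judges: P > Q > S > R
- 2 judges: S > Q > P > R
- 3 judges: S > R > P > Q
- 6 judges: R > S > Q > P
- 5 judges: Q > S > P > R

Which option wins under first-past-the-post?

First-place votes: Q 5, S 5, R 7, P 2.
R has the most first-place votes.

R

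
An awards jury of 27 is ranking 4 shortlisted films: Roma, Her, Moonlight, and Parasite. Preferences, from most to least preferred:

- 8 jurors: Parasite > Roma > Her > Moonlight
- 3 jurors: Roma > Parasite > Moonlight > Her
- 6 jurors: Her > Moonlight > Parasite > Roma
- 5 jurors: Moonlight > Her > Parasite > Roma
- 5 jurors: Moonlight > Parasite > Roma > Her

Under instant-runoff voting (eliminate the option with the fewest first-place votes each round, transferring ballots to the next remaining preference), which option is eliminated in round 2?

Her

Round 1: Roma 3, Her 6, Moonlight 10, Parasite 8. Eliminate Roma.
Round 2: Her 6, Moonlight 10, Parasite 11. Eliminate Her.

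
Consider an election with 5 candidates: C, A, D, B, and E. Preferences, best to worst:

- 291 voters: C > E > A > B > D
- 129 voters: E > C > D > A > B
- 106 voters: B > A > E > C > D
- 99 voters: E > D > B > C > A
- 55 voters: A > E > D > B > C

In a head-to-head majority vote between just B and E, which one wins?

E

Voters preferring B to E: 106; preferring E to B: 574.
E wins the head-to-head.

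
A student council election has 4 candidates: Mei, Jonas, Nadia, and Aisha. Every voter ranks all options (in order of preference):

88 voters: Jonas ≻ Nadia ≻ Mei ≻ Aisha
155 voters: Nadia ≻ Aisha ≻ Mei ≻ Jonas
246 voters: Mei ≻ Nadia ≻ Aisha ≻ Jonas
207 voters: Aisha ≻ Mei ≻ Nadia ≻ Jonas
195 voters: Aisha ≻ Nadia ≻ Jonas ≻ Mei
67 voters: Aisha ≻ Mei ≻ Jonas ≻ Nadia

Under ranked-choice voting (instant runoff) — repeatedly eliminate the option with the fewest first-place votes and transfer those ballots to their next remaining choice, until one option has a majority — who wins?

Aisha

Round 1: Mei 246, Jonas 88, Nadia 155, Aisha 469. Eliminate Jonas.
Round 2: Mei 246, Nadia 243, Aisha 469. Eliminate Nadia.
Round 3: Mei 334, Aisha 624. Aisha has a majority.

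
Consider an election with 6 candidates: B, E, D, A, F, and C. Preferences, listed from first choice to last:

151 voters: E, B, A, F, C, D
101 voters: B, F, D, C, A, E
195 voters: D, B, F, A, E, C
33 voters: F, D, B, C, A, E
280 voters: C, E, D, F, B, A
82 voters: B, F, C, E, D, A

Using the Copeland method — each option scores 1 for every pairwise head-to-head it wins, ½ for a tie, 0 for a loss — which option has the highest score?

E

B: beats A, F, and C; loses to E and D → score 3.
E: beats B, D, A, and F; loses to C → score 4.
D: beats B, A, and F; loses to E and C → score 3.
A: loses to B, E, D, F, and C → score 0.
F: beats A and C; loses to B, E, and D → score 2.
C: beats E, D, and A; loses to B and F → score 3.
E has the best pairwise record.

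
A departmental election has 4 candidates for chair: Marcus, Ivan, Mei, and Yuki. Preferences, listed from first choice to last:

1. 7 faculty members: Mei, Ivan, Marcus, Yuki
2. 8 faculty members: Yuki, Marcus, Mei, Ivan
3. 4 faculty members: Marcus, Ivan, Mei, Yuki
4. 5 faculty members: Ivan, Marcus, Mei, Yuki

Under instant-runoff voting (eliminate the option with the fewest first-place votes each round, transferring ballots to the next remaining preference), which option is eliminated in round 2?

Round 1: Marcus 4, Ivan 5, Mei 7, Yuki 8. Eliminate Marcus.
Round 2: Ivan 9, Mei 7, Yuki 8. Eliminate Mei.

Mei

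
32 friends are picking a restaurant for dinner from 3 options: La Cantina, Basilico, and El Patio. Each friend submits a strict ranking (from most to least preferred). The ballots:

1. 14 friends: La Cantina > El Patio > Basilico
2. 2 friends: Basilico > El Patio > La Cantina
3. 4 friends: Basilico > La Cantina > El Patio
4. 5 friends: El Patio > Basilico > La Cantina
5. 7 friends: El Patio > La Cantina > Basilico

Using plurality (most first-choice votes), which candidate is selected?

La Cantina

First-place votes: La Cantina 14, Basilico 6, El Patio 12.
La Cantina has the most first-place votes.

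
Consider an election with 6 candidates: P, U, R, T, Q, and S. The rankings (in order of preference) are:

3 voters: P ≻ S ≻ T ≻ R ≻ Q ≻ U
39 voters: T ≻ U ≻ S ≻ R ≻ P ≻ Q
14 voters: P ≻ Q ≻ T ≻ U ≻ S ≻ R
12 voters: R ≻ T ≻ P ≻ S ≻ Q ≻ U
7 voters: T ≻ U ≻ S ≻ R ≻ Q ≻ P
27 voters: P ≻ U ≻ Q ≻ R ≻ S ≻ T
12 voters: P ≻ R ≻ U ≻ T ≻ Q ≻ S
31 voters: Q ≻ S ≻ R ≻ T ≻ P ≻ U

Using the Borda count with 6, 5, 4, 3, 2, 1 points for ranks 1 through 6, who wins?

P: 3·6 + 39·2 + 14·6 + 12·4 + 7·1 + 27·6 + 12·6 + 31·2 = 531
U: 3·1 + 39·5 + 14·3 + 12·1 + 7·5 + 27·5 + 12·4 + 31·1 = 501
R: 3·3 + 39·3 + 14·1 + 12·6 + 7·3 + 27·3 + 12·5 + 31·4 = 498
T: 3·4 + 39·6 + 14·4 + 12·5 + 7·6 + 27·1 + 12·3 + 31·3 = 560
Q: 3·2 + 39·1 + 14·5 + 12·2 + 7·2 + 27·4 + 12·2 + 31·6 = 471
S: 3·5 + 39·4 + 14·2 + 12·3 + 7·4 + 27·2 + 12·1 + 31·5 = 484
T has the highest Borda score (560).

T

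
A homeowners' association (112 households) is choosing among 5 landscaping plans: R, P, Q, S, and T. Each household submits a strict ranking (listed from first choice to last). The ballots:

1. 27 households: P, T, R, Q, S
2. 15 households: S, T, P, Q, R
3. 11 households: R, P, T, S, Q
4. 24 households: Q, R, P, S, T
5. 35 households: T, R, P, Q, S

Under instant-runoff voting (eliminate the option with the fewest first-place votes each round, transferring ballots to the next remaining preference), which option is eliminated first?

R

Round 1: R 11, P 27, Q 24, S 15, T 35. Eliminate R.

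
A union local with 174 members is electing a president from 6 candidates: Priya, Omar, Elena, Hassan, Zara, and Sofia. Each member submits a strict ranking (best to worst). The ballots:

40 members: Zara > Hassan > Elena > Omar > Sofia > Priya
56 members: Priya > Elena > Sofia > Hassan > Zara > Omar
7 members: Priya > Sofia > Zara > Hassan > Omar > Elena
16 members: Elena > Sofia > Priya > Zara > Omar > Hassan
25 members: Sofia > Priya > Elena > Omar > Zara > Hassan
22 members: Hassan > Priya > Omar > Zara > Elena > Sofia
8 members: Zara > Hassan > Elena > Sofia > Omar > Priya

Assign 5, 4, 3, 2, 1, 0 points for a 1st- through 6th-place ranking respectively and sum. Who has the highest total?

Priya: 40·0 + 56·5 + 7·5 + 16·3 + 25·4 + 22·4 + 8·0 = 551
Omar: 40·2 + 56·0 + 7·1 + 16·1 + 25·2 + 22·3 + 8·1 = 227
Elena: 40·3 + 56·4 + 7·0 + 16·5 + 25·3 + 22·1 + 8·3 = 545
Hassan: 40·4 + 56·2 + 7·2 + 16·0 + 25·0 + 22·5 + 8·4 = 428
Zara: 40·5 + 56·1 + 7·3 + 16·2 + 25·1 + 22·2 + 8·5 = 418
Sofia: 40·1 + 56·3 + 7·4 + 16·4 + 25·5 + 22·0 + 8·2 = 441
Priya has the highest Borda score (551).

Priya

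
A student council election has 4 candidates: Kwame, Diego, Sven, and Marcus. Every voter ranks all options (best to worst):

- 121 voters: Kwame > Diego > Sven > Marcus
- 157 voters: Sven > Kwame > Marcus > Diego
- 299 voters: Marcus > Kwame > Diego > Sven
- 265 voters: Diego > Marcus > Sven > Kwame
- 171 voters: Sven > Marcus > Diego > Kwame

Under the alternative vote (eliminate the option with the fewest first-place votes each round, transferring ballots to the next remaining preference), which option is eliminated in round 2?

Round 1: Kwame 121, Diego 265, Sven 328, Marcus 299. Eliminate Kwame.
Round 2: Diego 386, Sven 328, Marcus 299. Eliminate Marcus.

Marcus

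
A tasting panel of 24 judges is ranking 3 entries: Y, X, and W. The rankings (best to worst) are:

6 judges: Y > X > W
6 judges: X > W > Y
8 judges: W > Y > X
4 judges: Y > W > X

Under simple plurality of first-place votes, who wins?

Y

First-place votes: Y 10, X 6, W 8.
Y has the most first-place votes.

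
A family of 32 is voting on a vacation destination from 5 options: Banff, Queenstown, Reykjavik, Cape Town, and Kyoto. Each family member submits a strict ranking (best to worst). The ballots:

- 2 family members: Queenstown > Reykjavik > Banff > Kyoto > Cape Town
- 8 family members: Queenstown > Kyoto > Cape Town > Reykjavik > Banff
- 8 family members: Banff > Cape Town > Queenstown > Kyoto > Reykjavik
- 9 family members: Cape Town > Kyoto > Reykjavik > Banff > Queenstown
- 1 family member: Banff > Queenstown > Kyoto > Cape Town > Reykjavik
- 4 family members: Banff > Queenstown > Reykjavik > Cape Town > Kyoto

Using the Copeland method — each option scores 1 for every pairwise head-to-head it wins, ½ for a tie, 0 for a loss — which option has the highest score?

Cape Town

Banff: beats Queenstown; loses to Reykjavik, Cape Town, and Kyoto → score 1.
Queenstown: beats Reykjavik and Kyoto; loses to Banff and Cape Town → score 2.
Reykjavik: beats Banff; loses to Queenstown, Cape Town, and Kyoto → score 1.
Cape Town: beats Banff, Queenstown, Reykjavik, and Kyoto → score 4.
Kyoto: beats Banff and Reykjavik; loses to Queenstown and Cape Town → score 2.
Cape Town has the best pairwise record.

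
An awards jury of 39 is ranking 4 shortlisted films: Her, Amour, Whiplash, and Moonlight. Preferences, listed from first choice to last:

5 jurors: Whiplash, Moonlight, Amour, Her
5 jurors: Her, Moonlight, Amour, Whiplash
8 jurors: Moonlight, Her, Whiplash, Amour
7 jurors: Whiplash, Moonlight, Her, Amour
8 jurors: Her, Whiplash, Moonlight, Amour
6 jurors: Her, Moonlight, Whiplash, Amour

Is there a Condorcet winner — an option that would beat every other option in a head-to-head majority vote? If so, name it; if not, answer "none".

none

Checking pairwise contests:
Moonlight beats Her 20–19.
Her beats Amour 34–5.
Her beats Whiplash 27–12.
Whiplash beats Moonlight 20–19.
Every option loses at least one head-to-head, so there is no Condorcet winner.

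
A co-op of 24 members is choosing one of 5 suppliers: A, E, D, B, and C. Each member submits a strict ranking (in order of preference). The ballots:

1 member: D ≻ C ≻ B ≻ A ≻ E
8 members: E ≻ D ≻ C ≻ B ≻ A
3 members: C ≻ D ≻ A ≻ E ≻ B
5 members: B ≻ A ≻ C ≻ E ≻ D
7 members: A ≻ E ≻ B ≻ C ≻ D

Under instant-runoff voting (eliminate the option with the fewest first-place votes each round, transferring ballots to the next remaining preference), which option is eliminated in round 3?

Round 1: A 7, E 8, D 1, B 5, C 3. Eliminate D.
Round 2: A 7, E 8, B 5, C 4. Eliminate C.
Round 3: A 10, E 8, B 6. Eliminate B.

B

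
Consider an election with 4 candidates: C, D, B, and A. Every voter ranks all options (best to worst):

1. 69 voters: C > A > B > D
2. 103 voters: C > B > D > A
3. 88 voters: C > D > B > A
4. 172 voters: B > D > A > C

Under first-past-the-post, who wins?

First-place votes: C 260, D 0, B 172, A 0.
C has the most first-place votes.

C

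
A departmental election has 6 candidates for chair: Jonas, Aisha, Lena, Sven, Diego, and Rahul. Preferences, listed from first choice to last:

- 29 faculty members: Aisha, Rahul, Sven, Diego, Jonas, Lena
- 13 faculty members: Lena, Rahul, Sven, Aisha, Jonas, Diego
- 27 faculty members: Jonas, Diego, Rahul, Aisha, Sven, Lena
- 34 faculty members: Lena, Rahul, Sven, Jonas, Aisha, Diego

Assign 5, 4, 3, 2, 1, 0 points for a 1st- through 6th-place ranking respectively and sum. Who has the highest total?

Jonas: 29·1 + 13·1 + 27·5 + 34·2 = 245
Aisha: 29·5 + 13·2 + 27·2 + 34·1 = 259
Lena: 29·0 + 13·5 + 27·0 + 34·5 = 235
Sven: 29·3 + 13·3 + 27·1 + 34·3 = 255
Diego: 29·2 + 13·0 + 27·4 + 34·0 = 166
Rahul: 29·4 + 13·4 + 27·3 + 34·4 = 385
Rahul has the highest Borda score (385).

Rahul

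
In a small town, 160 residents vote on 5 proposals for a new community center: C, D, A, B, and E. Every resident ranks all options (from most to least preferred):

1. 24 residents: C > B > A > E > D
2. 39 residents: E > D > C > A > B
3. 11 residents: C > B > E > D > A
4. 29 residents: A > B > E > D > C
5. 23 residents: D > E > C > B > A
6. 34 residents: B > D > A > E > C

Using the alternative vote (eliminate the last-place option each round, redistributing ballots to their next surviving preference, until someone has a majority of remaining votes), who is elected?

Round 1: C 35, D 23, A 29, B 34, E 39. Eliminate D.
Round 2: C 35, A 29, B 34, E 62. Eliminate A.
Round 3: C 35, B 63, E 62. Eliminate C.
Round 4: B 98, E 62. B has a majority.

B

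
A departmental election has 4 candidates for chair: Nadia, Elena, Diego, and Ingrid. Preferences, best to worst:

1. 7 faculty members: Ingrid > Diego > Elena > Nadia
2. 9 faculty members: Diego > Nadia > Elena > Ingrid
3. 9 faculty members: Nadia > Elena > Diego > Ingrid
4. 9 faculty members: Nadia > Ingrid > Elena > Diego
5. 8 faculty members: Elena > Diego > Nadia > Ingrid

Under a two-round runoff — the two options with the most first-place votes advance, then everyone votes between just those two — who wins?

Diego

Round 1 first-place votes: Nadia 18, Elena 8, Diego 9, Ingrid 7.
Nadia and Diego advance.
Runoff: Nadia is preferred to Diego by 18 voters; Diego by 24.
Diego wins the runoff.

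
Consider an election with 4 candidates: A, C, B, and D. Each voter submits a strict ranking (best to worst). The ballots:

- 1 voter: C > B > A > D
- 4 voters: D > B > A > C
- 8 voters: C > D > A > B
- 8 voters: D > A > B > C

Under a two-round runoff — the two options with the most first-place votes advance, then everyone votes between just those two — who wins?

D

Round 1 first-place votes: A 0, C 9, B 0, D 12.
D and C advance.
Runoff: D is preferred to C by 12 voters; C by 9.
D wins the runoff.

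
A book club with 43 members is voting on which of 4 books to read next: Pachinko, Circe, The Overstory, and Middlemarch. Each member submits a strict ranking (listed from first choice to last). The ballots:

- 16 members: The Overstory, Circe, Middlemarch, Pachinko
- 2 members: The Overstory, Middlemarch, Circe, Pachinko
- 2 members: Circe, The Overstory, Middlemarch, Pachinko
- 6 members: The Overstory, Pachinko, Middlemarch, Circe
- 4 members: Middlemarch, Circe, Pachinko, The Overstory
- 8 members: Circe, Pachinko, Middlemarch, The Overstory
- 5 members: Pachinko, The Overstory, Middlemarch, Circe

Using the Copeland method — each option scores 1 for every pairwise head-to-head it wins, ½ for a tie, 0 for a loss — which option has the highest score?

Pachinko: loses to Circe, The Overstory, and Middlemarch → score 0.
Circe: beats Pachinko and Middlemarch; loses to The Overstory → score 2.
The Overstory: beats Pachinko, Circe, and Middlemarch → score 3.
Middlemarch: beats Pachinko; loses to Circe and The Overstory → score 1.
The Overstory has the best pairwise record.

The Overstory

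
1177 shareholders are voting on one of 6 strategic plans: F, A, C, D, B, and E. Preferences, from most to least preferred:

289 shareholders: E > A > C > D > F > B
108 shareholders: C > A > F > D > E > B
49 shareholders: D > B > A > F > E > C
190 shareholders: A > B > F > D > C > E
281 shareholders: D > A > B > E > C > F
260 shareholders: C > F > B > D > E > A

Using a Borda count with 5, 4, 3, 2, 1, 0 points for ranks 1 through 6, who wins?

A

F: 289·1 + 108·3 + 49·2 + 190·3 + 281·0 + 260·4 = 2321
A: 289·4 + 108·4 + 49·3 + 190·5 + 281·4 + 260·0 = 3809
C: 289·3 + 108·5 + 49·0 + 190·1 + 281·1 + 260·5 = 3178
D: 289·2 + 108·2 + 49·5 + 190·2 + 281·5 + 260·2 = 3344
B: 289·0 + 108·0 + 49·4 + 190·4 + 281·3 + 260·3 = 2579
E: 289·5 + 108·1 + 49·1 + 190·0 + 281·2 + 260·1 = 2424
A has the highest Borda score (3809).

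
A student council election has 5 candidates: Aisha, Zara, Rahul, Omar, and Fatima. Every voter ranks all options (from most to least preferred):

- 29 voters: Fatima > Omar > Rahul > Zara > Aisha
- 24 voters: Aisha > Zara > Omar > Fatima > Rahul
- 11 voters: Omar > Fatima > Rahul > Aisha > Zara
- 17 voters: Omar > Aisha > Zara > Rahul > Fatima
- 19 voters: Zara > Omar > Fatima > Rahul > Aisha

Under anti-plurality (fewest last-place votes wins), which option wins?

Last-place votes: Aisha 48, Zara 11, Rahul 24, Omar 0, Fatima 17.
Omar is ranked last by the fewest voters, so Omar wins.

Omar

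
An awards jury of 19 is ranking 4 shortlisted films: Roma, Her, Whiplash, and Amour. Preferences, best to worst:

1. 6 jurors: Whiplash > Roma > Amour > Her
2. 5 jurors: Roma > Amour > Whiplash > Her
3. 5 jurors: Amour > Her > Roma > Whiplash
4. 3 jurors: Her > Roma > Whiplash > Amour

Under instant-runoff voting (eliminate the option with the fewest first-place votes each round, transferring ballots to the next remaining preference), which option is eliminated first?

Her

Round 1: Roma 5, Her 3, Whiplash 6, Amour 5. Eliminate Her.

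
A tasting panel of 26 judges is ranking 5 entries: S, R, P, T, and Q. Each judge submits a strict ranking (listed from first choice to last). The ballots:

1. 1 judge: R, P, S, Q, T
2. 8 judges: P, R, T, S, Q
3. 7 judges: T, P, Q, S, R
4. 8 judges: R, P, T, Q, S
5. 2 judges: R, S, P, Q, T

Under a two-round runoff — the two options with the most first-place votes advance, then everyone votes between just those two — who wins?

P

Round 1 first-place votes: S 0, R 11, P 8, T 7, Q 0.
R and P advance.
Runoff: R is preferred to P by 11 voters; P by 15.
P wins the runoff.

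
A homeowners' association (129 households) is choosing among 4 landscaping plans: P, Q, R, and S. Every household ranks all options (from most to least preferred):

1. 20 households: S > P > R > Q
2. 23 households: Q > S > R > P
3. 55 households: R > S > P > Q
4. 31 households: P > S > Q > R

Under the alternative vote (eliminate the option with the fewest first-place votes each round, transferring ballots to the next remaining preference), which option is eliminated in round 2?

Q

Round 1: P 31, Q 23, R 55, S 20. Eliminate S.
Round 2: P 51, Q 23, R 55. Eliminate Q.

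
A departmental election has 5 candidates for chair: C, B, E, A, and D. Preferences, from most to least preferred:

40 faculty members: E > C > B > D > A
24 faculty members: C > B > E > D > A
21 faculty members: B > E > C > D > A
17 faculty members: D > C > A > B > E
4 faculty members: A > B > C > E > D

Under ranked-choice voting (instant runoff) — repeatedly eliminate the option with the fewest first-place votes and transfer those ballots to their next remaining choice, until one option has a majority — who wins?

E

Round 1: C 24, B 21, E 40, A 4, D 17. Eliminate A.
Round 2: C 24, B 25, E 40, D 17. Eliminate D.
Round 3: C 41, B 25, E 40. Eliminate B.
Round 4: C 45, E 61. E has a majority.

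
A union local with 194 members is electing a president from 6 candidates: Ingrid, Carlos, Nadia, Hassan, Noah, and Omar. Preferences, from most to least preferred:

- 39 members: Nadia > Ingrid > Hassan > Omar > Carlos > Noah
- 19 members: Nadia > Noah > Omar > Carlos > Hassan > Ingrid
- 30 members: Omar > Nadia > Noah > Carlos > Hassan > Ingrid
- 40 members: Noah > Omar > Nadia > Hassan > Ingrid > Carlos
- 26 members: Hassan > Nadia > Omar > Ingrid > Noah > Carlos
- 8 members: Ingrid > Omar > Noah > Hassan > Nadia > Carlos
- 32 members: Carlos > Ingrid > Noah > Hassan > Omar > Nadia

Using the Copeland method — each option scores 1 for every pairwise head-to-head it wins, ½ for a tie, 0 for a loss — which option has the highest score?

Omar

Ingrid: beats Carlos and Noah; loses to Nadia, Hassan, and Omar → score 2.
Carlos: loses to Ingrid, Nadia, Hassan, Noah, and Omar → score 0.
Nadia: beats Ingrid, Carlos, Hassan, and Noah; loses to Omar → score 4.
Hassan: beats Ingrid and Carlos; ties Omar; loses to Nadia and Noah → score 2.5.
Noah: beats Carlos and Hassan; loses to Ingrid, Nadia, and Omar → score 2.
Omar: beats Ingrid, Carlos, Nadia, and Noah; ties Hassan → score 4.5.
Omar has the best pairwise record.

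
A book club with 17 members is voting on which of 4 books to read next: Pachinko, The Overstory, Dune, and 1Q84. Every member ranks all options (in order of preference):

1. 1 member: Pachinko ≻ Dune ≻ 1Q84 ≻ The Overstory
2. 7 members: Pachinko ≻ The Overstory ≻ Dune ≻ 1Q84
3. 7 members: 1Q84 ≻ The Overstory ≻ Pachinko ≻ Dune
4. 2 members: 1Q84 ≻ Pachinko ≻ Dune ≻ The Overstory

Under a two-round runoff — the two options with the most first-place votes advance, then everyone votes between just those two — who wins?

Round 1 first-place votes: Pachinko 8, The Overstory 0, Dune 0, 1Q84 9.
1Q84 and Pachinko advance.
Runoff: 1Q84 is preferred to Pachinko by 9 voters; Pachinko by 8.
1Q84 wins the runoff.

1Q84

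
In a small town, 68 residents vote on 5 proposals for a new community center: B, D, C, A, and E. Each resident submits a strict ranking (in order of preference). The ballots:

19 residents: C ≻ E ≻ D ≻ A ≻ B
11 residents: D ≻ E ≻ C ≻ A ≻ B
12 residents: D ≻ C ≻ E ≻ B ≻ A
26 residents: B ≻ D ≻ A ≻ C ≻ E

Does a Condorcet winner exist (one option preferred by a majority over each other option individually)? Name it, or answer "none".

D

D vs B: 42–26 for D.
D vs C: 49–19 for D.
D vs A: 68–0 for D.
D vs E: 49–19 for D.
D beats every other option head-to-head.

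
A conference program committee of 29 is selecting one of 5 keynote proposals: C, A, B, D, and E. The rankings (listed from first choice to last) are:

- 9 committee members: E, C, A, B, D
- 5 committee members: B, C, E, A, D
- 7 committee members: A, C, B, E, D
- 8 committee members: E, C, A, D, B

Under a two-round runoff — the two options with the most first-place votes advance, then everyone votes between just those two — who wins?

E

Round 1 first-place votes: C 0, A 7, B 5, D 0, E 17.
E and A advance.
Runoff: E is preferred to A by 22 voters; A by 7.
E wins the runoff.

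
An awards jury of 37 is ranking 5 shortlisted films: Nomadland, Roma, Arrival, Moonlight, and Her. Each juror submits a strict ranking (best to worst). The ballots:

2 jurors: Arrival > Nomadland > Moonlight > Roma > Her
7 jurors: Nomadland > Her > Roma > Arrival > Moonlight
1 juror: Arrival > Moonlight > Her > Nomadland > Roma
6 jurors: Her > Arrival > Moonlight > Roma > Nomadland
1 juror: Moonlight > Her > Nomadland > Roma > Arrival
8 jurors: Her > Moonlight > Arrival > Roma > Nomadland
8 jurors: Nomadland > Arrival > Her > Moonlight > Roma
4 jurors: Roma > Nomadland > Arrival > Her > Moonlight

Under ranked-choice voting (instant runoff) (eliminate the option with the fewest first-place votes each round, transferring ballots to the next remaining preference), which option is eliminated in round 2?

Round 1: Nomadland 15, Roma 4, Arrival 3, Moonlight 1, Her 14. Eliminate Moonlight.
Round 2: Nomadland 15, Roma 4, Arrival 3, Her 15. Eliminate Arrival.

Arrival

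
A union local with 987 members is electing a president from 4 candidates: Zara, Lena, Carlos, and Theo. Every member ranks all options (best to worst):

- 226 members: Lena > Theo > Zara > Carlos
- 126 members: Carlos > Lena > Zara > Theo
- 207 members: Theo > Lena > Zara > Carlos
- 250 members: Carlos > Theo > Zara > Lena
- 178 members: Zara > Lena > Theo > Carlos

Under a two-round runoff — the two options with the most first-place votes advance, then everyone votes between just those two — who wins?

Round 1 first-place votes: Zara 178, Lena 226, Carlos 376, Theo 207.
Carlos and Lena advance.
Runoff: Carlos is preferred to Lena by 376 voters; Lena by 611.
Lena wins the runoff.

Lena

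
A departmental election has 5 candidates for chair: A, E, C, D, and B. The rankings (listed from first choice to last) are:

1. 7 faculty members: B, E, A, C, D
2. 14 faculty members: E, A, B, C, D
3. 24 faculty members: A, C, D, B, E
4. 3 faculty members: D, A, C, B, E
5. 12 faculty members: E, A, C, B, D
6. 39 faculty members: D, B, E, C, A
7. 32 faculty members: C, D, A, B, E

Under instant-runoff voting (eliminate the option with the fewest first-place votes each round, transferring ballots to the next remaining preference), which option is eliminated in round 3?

E

Round 1: A 24, E 26, C 32, D 42, B 7. Eliminate B.
Round 2: A 24, E 33, C 32, D 42. Eliminate A.
Round 3: E 33, C 56, D 42. Eliminate E.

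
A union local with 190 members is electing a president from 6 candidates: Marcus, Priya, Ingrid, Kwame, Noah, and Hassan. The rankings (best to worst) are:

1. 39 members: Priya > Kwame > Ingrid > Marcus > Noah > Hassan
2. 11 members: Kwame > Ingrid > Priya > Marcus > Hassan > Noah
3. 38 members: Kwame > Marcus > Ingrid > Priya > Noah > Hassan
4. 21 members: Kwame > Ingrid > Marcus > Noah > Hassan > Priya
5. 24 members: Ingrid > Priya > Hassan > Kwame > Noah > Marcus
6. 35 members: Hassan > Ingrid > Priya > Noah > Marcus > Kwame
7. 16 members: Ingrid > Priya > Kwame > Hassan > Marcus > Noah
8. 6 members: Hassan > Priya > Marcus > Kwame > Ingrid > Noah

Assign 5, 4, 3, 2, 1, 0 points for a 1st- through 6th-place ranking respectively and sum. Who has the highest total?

Ingrid

Marcus: 39·2 + 11·2 + 38·4 + 21·3 + 24·0 + 35·1 + 16·1 + 6·3 = 384
Priya: 39·5 + 11·3 + 38·2 + 21·0 + 24·4 + 35·3 + 16·4 + 6·4 = 593
Ingrid: 39·3 + 11·4 + 38·3 + 21·4 + 24·5 + 35·4 + 16·5 + 6·1 = 705
Kwame: 39·4 + 11·5 + 38·5 + 21·5 + 24·2 + 35·0 + 16·3 + 6·2 = 614
Noah: 39·1 + 11·0 + 38·1 + 21·2 + 24·1 + 35·2 + 16·0 + 6·0 = 213
Hassan: 39·0 + 11·1 + 38·0 + 21·1 + 24·3 + 35·5 + 16·2 + 6·5 = 341
Ingrid has the highest Borda score (705).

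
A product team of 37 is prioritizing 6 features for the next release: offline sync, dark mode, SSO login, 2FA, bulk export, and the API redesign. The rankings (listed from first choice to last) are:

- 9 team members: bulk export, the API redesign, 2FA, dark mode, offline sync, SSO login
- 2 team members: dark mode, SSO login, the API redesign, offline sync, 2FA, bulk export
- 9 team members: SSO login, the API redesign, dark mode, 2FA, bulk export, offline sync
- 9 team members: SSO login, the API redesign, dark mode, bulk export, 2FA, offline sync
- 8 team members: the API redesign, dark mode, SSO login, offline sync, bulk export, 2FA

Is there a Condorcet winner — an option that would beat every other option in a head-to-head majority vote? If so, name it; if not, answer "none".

none

Checking pairwise contests:
dark mode beats offline sync 37–0.
the API redesign beats dark mode 35–2.
dark mode beats SSO login 19–18.
dark mode beats 2FA 28–9.
dark mode beats bulk export 28–9.
SSO login beats the API redesign 20–17.
Every option loses at least one head-to-head, so there is no Condorcet winner.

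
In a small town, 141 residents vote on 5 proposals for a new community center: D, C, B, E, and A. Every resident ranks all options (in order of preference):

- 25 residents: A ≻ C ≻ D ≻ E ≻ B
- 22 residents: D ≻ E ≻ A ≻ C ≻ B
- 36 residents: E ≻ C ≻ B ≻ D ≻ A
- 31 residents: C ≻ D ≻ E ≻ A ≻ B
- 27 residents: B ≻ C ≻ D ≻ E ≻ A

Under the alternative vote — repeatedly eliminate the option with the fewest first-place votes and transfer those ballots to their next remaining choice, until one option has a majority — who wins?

Round 1: D 22, C 31, B 27, E 36, A 25. Eliminate D.
Round 2: C 31, B 27, E 58, A 25. Eliminate A.
Round 3: C 56, B 27, E 58. Eliminate B.
Round 4: C 83, E 58. C has a majority.

C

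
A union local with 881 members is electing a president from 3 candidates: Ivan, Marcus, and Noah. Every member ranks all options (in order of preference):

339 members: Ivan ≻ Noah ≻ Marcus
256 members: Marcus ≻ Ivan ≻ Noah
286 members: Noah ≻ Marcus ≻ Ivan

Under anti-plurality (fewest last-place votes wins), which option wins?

Last-place votes: Ivan 286, Marcus 339, Noah 256.
Noah is ranked last by the fewest voters, so Noah wins.

Noah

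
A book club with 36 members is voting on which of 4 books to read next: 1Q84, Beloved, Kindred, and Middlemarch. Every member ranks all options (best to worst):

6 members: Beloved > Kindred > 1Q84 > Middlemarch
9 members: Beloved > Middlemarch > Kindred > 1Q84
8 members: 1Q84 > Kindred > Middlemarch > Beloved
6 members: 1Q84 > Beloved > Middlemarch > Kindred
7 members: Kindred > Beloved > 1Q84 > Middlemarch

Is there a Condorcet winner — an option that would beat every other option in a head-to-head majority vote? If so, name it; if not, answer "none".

Beloved vs 1Q84: 22–14 for Beloved.
Beloved vs Kindred: 21–15 for Beloved.
Beloved vs Middlemarch: 28–8 for Beloved.
Beloved beats every other option head-to-head.

Beloved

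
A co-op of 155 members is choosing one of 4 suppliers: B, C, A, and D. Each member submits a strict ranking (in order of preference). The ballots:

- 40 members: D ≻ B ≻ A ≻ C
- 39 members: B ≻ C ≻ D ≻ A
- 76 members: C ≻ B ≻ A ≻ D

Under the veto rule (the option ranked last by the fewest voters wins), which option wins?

B

Last-place votes: B 0, C 40, A 39, D 76.
B is ranked last by the fewest voters, so B wins.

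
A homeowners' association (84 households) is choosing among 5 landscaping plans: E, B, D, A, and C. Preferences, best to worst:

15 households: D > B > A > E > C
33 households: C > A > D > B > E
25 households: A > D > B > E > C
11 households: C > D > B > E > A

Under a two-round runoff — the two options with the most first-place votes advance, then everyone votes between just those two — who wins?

Round 1 first-place votes: E 0, B 0, D 15, A 25, C 44.
C and A advance.
Runoff: C is preferred to A by 44 voters; A by 40.
C wins the runoff.

C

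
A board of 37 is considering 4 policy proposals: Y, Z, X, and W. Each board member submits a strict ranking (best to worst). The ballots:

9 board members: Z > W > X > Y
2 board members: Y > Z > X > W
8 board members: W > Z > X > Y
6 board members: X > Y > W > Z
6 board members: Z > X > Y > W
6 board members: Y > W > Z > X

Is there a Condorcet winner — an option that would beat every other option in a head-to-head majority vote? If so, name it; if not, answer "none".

none

Checking pairwise contests:
Z beats Y 23–14.
W beats Z 20–17.
Z beats X 31–6.
Y beats W 20–17.
Every option loses at least one head-to-head, so there is no Condorcet winner.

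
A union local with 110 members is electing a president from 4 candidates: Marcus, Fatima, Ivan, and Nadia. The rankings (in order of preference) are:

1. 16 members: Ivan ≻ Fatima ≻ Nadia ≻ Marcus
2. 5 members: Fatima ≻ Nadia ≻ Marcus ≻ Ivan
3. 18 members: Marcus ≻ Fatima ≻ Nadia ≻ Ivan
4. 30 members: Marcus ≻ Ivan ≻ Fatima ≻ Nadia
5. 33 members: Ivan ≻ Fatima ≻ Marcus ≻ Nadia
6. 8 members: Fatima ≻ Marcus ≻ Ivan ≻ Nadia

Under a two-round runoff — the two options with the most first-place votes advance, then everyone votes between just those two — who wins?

Marcus

Round 1 first-place votes: Marcus 48, Fatima 13, Ivan 49, Nadia 0.
Ivan and Marcus advance.
Runoff: Ivan is preferred to Marcus by 49 voters; Marcus by 61.
Marcus wins the runoff.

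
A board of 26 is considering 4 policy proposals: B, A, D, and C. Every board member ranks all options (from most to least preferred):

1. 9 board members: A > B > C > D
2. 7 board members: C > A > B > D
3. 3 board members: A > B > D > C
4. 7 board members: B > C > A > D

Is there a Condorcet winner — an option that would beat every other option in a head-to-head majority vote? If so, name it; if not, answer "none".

Checking pairwise contests:
A beats B 19–7.
C beats A 14–12.
B beats D 26–0.
B beats C 19–7.
Every option loses at least one head-to-head, so there is no Condorcet winner.

none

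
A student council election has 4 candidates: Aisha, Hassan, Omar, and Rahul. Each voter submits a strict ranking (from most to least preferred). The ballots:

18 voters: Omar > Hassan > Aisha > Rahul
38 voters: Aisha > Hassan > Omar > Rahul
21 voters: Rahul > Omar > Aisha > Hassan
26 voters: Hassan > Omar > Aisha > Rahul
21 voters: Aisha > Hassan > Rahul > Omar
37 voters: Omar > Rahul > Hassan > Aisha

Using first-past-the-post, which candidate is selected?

First-place votes: Aisha 59, Hassan 26, Omar 55, Rahul 21.
Aisha has the most first-place votes.

Aisha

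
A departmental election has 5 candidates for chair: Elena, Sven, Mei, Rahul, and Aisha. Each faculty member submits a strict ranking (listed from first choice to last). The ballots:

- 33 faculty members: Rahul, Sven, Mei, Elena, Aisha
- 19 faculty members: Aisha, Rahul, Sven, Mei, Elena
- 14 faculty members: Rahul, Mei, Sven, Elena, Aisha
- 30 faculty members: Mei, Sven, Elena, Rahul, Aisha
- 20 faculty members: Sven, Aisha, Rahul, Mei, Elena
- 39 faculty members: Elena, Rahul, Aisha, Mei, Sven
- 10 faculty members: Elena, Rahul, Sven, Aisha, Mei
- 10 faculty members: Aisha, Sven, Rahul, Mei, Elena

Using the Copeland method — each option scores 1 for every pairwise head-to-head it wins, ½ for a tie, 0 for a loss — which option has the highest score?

Rahul

Elena: beats Aisha; loses to Sven, Mei, and Rahul → score 1.
Sven: beats Elena, Mei, and Aisha; loses to Rahul → score 3.
Mei: beats Elena; loses to Sven, Rahul, and Aisha → score 1.
Rahul: beats Elena, Sven, Mei, and Aisha → score 4.
Aisha: beats Mei; loses to Elena, Sven, and Rahul → score 1.
Rahul has the best pairwise record.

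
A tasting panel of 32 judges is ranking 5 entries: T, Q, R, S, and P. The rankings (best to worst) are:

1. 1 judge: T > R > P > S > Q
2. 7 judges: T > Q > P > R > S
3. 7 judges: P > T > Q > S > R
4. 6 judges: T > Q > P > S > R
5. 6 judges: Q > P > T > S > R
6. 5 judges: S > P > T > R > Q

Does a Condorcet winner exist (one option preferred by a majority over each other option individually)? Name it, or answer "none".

Checking pairwise contests:
P beats T 18–14.
T beats Q 26–6.
T beats R 32–0.
T beats S 27–5.
Q beats P 19–13.
Every option loses at least one head-to-head, so there is no Condorcet winner.

none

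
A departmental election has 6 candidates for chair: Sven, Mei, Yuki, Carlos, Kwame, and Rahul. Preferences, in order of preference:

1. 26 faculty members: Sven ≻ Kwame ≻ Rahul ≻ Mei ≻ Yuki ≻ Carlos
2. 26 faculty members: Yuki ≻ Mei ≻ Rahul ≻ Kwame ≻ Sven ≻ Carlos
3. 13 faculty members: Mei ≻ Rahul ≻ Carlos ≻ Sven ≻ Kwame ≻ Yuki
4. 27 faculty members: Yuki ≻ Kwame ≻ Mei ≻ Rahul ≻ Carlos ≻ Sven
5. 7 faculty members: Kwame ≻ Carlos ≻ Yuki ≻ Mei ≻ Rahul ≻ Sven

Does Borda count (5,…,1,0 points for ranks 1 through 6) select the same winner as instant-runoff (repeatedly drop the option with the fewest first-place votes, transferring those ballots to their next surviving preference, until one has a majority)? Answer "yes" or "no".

no

Borda — scores: Sven 182, Mei 316, Yuki 312, Carlos 94, Kwame 312, Rahul 269. Winner: Mei.
Instant-runoff — R1 Sven 26, Mei 13, Yuki 53, Carlos 0, Kwame 7, Rahul 0 (Yuki winner). Winner: Yuki.
The two methods disagree.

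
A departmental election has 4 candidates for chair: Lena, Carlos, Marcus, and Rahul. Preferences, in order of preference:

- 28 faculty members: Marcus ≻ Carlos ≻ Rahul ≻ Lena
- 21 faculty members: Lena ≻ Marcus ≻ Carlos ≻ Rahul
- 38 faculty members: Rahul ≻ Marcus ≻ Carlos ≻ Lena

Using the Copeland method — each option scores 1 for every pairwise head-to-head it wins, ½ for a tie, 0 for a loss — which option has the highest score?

Lena: loses to Carlos, Marcus, and Rahul → score 0.
Carlos: beats Lena and Rahul; loses to Marcus → score 2.
Marcus: beats Lena, Carlos, and Rahul → score 3.
Rahul: beats Lena; loses to Carlos and Marcus → score 1.
Marcus has the best pairwise record.

Marcus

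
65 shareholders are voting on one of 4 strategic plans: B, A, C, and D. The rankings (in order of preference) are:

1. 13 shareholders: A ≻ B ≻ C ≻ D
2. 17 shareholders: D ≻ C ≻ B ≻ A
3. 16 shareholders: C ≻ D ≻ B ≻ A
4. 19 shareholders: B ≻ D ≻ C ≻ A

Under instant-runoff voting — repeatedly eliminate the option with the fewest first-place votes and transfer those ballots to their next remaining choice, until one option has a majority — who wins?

Round 1: B 19, A 13, C 16, D 17. Eliminate A.
Round 2: B 32, C 16, D 17. Eliminate C.
Round 3: B 32, D 33. D has a majority.

D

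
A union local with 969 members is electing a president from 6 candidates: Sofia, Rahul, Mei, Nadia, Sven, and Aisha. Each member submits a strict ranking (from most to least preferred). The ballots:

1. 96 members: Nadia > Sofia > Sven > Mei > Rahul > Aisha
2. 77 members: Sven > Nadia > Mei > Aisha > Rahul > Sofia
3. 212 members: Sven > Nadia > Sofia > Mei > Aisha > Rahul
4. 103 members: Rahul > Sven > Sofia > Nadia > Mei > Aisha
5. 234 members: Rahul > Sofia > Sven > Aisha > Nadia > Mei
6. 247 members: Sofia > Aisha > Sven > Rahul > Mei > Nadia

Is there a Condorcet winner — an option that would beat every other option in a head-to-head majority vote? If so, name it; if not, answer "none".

Sofia vs Rahul: 555–414 for Sofia.
Sofia vs Mei: 892–77 for Sofia.
Sofia vs Nadia: 584–385 for Sofia.
Sofia vs Sven: 577–392 for Sofia.
Sofia vs Aisha: 892–77 for Sofia.
Sofia beats every other option head-to-head.

Sofia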